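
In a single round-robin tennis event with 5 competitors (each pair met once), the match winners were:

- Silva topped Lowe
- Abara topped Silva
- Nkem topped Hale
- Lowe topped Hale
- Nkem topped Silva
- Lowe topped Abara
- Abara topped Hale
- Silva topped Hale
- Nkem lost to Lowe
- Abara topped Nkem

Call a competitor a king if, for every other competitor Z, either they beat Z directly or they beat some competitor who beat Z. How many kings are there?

Abara reaches everyone (king).
Hale cannot reach Abara, Silva, Lowe, Nkem in two steps.
Silva reaches everyone (king).
Lowe reaches everyone (king).
Nkem cannot reach Abara in two steps.
Kings: Abara, Silva, Lowe — 3.

3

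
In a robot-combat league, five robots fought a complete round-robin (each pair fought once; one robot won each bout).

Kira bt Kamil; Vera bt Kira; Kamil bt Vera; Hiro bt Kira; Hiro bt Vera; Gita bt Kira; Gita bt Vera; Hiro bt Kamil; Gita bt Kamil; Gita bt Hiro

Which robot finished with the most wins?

Gita

Win totals: Hiro 3, Vera 1, Kamil 1, Gita 4, Kira 1.
Gita leads with 4 wins (next highest: 3).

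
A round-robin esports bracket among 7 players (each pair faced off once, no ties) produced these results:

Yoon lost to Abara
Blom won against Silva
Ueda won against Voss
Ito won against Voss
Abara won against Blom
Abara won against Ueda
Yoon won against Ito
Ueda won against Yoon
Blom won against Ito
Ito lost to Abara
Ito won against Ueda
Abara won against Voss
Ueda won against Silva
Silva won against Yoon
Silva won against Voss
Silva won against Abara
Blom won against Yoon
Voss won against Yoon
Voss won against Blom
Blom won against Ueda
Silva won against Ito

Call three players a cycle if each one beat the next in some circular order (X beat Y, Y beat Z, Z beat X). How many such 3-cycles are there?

Win totals: Abara 5, Yoon 1, Ueda 3, Voss 2, Blom 4, Ito 2, Silva 4.
A player with w wins dominates both others in C(w,2) triples; summing gives 10 + 0 + 3 + 1 + 6 + 1 + 6 = 27 transitive triples.
Total triples C(7,3) = 35, so cyclic triples = 35 − 27 = 8.

8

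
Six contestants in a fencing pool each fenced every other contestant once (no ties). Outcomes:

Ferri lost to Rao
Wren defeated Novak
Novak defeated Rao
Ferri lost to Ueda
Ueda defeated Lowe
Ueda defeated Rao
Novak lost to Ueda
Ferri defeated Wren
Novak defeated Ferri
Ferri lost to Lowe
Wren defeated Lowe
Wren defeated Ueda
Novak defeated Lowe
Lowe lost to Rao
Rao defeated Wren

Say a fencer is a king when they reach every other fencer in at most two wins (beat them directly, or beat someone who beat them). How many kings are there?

3

Lowe cannot reach Ueda, Rao, Novak in two steps.
Wren reaches everyone (king).
Ferri cannot reach Rao in two steps.
Ueda reaches everyone (king).
Rao reaches everyone (king).
Novak cannot reach Ueda in two steps.
Kings: Wren, Ueda, Rao — 3.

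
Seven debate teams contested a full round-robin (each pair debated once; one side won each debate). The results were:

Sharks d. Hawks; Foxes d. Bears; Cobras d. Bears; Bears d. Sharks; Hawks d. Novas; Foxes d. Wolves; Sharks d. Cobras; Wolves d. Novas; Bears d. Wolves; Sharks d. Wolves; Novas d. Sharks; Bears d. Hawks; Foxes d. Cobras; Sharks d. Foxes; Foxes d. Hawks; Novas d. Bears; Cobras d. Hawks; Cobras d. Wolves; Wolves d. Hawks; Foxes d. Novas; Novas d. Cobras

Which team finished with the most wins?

Win totals: Wolves 2, Hawks 1, Foxes 5, Novas 3, Sharks 4, Bears 3, Cobras 3.
Foxes leads with 5 wins (next highest: 4).

Foxes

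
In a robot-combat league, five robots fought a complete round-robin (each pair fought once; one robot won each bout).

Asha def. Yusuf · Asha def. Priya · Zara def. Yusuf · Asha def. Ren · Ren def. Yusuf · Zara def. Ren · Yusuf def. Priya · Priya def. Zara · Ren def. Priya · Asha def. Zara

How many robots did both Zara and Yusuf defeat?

Zara beat: Yusuf, Ren.
Yusuf beat: Priya.
No one was beaten by both.

0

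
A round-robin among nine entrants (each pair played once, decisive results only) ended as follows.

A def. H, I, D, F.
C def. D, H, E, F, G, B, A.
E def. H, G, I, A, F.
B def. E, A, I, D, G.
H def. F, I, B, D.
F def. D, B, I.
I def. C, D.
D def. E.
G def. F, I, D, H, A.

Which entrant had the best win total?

C

Win totals: A 4, B 5, C 7, D 1, E 5, F 3, G 5, H 4, I 2.
C leads with 7 wins (next highest: 5).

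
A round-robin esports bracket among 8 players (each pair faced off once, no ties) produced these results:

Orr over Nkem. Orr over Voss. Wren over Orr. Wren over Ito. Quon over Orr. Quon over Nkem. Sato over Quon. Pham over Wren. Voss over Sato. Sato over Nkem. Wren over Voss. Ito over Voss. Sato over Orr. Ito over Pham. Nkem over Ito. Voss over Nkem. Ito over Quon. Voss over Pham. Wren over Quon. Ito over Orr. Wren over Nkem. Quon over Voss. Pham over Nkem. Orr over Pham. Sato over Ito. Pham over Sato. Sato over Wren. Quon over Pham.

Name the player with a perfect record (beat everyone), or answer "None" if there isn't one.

Highest win total is Wren with 5 (out of 7 possible).
Wren lost to Sato, Pham, so no player went undefeated.

None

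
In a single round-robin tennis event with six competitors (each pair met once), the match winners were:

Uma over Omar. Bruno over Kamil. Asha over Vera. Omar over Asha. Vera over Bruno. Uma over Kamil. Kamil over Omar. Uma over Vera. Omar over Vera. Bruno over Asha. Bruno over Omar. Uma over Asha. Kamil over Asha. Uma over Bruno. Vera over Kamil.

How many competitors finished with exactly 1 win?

Win totals: Asha 1, Kamil 2, Uma 5, Vera 2, Bruno 3, Omar 2.
Exactly 1: Asha — 1 competitor.

1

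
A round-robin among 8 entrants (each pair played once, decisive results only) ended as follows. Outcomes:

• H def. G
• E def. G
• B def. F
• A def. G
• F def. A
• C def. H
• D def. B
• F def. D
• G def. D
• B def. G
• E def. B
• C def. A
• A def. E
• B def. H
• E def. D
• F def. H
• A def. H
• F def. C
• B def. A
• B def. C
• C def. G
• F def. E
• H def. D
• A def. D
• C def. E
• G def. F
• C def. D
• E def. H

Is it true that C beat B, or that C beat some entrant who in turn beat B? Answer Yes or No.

Yes

C did not beat B directly.
C beat A, D, E, G, H. Of those, D beat B.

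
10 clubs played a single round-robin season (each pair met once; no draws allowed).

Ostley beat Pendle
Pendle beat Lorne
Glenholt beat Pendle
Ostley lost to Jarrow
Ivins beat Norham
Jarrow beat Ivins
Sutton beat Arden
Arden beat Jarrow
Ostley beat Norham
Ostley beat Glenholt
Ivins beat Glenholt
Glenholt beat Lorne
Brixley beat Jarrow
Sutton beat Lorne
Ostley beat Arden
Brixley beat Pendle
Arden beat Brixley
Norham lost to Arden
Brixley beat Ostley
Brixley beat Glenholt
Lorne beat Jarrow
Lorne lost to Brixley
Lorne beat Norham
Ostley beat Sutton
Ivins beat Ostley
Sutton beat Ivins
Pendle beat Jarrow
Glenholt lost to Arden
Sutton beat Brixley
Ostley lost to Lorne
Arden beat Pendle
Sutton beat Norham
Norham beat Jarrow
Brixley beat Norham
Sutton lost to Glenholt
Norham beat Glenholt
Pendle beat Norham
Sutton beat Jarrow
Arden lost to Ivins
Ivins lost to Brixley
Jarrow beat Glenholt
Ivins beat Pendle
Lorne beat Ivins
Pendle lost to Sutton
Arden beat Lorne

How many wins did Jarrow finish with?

3

Jarrow's results: beat Ivins, Ostley, Glenholt; lost to Pendle, Sutton, Lorne, Brixley, Arden, Norham.
That is 3 wins.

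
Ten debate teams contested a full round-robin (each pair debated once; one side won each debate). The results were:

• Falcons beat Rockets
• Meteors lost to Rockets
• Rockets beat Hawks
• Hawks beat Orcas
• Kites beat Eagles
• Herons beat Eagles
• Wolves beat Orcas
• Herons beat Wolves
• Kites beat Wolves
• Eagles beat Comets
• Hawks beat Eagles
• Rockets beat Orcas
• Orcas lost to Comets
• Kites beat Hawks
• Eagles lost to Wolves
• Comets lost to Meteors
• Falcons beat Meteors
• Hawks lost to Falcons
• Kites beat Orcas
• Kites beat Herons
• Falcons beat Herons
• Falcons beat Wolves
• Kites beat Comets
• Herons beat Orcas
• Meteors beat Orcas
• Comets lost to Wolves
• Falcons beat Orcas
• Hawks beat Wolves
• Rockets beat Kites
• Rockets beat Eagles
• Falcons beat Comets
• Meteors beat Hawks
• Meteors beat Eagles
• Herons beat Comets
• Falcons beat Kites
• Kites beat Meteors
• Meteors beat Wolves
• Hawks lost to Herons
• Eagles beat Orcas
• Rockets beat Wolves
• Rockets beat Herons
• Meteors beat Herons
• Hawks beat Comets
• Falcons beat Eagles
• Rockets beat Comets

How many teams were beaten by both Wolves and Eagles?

2

Wolves beat: Eagles, Comets, Orcas.
Eagles beat: Comets, Orcas.
Both beat: Comets, Orcas — 2.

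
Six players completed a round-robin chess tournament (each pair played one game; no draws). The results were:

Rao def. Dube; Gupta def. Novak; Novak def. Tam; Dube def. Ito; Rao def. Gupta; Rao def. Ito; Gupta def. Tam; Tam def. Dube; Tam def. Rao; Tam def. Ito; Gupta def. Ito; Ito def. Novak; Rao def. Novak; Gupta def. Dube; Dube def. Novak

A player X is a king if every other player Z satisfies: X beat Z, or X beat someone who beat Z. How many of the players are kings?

Tam reaches everyone (king).
Ito cannot reach Gupta, Dube, Rao in two steps.
Gupta reaches everyone (king).
Dube cannot reach Gupta, Rao in two steps.
Rao reaches everyone (king).
Novak cannot reach Gupta in two steps.
Kings: Tam, Gupta, Rao — 3.

3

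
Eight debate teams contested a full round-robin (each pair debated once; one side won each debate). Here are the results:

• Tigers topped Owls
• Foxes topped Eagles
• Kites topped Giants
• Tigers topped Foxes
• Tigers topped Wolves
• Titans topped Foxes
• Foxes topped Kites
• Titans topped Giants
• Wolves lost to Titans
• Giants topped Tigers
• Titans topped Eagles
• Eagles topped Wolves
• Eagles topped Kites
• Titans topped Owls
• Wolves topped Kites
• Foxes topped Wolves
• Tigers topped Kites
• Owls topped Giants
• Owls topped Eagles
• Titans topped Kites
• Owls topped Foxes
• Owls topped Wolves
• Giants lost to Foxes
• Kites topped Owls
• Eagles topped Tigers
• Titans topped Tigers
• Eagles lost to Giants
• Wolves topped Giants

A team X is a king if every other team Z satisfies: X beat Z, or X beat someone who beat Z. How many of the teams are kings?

1

Giants cannot reach Titans in two steps.
Tigers cannot reach Titans in two steps.
Owls cannot reach Titans in two steps.
Eagles cannot reach Titans in two steps.
Wolves cannot reach Titans, Foxes in two steps.
Kites cannot reach Titans in two steps.
Titans reaches everyone (king).
Foxes cannot reach Titans in two steps.
Kings: Titans — 1.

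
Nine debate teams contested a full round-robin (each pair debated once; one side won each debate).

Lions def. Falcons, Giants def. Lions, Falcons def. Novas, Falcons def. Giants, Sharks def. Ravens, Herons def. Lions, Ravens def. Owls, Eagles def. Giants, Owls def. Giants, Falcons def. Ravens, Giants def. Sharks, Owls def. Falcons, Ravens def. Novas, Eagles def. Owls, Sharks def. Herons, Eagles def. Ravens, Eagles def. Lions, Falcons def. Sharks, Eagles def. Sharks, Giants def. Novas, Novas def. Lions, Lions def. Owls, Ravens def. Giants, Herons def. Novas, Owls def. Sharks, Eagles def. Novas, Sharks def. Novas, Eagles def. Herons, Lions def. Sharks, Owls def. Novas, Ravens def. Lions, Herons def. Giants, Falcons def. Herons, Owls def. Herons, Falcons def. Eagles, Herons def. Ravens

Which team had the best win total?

Win totals: Giants 3, Lions 3, Ravens 4, Novas 1, Sharks 3, Falcons 6, Herons 4, Eagles 7, Owls 5.
Eagles leads with 7 wins (next highest: 6).

Eagles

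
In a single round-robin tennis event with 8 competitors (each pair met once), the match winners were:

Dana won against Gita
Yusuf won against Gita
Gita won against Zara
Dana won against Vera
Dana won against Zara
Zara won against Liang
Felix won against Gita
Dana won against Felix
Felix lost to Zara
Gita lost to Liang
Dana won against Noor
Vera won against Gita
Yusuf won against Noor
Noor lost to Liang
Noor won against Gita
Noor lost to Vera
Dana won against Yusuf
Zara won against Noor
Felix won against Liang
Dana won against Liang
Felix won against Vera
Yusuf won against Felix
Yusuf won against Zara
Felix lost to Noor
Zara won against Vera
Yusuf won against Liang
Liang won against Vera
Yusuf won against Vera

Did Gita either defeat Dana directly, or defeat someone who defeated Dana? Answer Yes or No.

Gita did not beat Dana directly.
Gita beat Zara, but each of them lost to Dana. No two-step path.

No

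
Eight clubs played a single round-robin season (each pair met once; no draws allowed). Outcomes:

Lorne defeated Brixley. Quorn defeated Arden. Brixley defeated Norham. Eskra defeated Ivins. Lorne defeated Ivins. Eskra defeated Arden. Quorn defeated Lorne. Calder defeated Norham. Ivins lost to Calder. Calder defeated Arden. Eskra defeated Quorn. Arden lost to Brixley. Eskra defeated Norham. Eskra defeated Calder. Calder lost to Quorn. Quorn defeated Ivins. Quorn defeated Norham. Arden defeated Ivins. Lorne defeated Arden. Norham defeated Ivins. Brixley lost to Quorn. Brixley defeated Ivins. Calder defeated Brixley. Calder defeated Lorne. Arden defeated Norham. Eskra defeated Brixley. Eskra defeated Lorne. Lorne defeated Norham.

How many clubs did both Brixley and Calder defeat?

3

Brixley beat: Arden, Norham, Ivins.
Calder beat: Brixley, Arden, Lorne, Norham, Ivins.
Both beat: Arden, Norham, Ivins — 3.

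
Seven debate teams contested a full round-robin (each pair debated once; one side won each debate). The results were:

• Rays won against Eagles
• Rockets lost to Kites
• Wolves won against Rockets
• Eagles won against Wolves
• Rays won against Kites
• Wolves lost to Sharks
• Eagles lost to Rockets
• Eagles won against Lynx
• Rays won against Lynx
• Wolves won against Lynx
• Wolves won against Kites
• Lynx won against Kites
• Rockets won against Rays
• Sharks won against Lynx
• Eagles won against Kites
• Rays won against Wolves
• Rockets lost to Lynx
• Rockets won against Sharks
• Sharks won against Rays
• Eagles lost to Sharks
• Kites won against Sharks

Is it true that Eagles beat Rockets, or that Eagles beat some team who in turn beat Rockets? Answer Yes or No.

Yes

Eagles did not beat Rockets directly.
Eagles beat Kites, Lynx, Wolves. Of those, Kites beat Rockets.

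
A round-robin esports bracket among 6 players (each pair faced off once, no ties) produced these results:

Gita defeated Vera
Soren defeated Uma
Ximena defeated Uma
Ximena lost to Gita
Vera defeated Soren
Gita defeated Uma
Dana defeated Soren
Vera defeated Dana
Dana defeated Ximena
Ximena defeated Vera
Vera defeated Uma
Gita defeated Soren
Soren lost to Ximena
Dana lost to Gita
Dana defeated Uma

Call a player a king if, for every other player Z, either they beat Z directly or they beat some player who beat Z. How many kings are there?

Ximena cannot reach Gita in two steps.
Dana cannot reach Gita in two steps.
Gita reaches everyone (king).
Soren cannot reach Ximena, Dana, Gita, Vera in two steps.
Uma cannot reach Ximena, Dana, Gita, Soren, Vera in two steps.
Vera cannot reach Gita in two steps.
Kings: Gita — 1.

1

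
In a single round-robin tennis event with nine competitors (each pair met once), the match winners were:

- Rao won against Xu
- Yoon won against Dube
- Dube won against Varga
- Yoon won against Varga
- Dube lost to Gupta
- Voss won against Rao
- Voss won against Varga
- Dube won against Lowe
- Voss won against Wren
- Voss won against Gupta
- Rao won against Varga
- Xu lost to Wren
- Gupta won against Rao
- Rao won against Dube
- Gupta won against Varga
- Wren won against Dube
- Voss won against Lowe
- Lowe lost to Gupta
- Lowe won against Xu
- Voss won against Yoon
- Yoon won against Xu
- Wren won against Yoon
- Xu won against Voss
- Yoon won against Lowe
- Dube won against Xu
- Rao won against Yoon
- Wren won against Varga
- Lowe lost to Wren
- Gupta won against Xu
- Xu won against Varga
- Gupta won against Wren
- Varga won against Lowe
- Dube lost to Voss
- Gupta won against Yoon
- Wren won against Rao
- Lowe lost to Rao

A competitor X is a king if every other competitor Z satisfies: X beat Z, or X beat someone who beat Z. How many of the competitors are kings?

Varga cannot reach Gupta, Wren, Dube, Yoon, Voss, Rao in two steps.
Gupta reaches everyone (king).
Wren cannot reach Gupta in two steps.
Lowe cannot reach Gupta, Wren, Dube, Yoon, Rao in two steps.
Dube cannot reach Gupta, Wren, Yoon, Rao in two steps.
Yoon cannot reach Gupta, Wren, Rao in two steps.
Xu reaches everyone (king).
Voss reaches everyone (king).
Rao cannot reach Gupta, Wren in two steps.
Kings: Gupta, Xu, Voss — 3.

3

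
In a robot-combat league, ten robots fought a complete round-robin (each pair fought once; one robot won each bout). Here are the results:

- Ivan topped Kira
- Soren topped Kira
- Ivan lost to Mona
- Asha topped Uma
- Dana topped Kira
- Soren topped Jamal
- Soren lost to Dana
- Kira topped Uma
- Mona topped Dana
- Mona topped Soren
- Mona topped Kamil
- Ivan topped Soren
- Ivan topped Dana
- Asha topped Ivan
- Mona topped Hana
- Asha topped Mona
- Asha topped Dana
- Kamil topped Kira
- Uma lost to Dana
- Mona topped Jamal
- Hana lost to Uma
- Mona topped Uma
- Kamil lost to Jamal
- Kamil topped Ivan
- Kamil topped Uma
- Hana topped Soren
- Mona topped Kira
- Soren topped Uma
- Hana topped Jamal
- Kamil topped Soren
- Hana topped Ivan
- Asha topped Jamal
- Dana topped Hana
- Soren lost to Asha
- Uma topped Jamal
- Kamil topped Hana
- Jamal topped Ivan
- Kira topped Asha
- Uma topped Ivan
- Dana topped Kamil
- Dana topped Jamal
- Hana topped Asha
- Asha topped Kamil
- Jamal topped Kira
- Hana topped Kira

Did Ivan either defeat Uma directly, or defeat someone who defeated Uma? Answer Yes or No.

Ivan did not beat Uma directly.
Ivan beat Dana, Kira, Soren. Of those, Dana beat Uma.

Yes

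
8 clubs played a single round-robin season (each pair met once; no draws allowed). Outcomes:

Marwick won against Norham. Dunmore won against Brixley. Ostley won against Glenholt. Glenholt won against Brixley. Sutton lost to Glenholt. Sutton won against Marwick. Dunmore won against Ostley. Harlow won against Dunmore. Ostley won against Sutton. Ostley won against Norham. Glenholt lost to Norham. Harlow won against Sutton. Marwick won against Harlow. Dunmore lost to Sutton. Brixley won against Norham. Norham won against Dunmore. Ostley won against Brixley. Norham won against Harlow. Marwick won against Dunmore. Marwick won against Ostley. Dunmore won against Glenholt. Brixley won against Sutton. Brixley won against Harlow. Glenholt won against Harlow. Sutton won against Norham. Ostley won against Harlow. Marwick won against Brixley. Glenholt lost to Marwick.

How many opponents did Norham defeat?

Norham's results: beat Dunmore, Glenholt, Harlow; lost to Sutton, Brixley, Marwick, Ostley.
That is 3 wins.

3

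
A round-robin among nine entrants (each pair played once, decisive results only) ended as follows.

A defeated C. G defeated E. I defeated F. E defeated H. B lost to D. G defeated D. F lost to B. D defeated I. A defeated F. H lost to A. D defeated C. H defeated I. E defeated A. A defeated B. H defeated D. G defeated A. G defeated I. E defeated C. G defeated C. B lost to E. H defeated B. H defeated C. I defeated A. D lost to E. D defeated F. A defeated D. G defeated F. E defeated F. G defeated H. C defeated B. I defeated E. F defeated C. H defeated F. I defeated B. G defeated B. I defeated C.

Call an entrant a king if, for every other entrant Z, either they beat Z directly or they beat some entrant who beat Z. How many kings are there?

A cannot reach E, G in two steps.
B cannot reach A, D, E, G, H, I in two steps.
C cannot reach A, D, E, G, H, I in two steps.
D cannot reach G, H in two steps.
E cannot reach G in two steps.
F cannot reach A, D, E, G, H, I in two steps.
G reaches everyone (king).
H cannot reach G in two steps.
I cannot reach G in two steps.
Kings: G — 1.

1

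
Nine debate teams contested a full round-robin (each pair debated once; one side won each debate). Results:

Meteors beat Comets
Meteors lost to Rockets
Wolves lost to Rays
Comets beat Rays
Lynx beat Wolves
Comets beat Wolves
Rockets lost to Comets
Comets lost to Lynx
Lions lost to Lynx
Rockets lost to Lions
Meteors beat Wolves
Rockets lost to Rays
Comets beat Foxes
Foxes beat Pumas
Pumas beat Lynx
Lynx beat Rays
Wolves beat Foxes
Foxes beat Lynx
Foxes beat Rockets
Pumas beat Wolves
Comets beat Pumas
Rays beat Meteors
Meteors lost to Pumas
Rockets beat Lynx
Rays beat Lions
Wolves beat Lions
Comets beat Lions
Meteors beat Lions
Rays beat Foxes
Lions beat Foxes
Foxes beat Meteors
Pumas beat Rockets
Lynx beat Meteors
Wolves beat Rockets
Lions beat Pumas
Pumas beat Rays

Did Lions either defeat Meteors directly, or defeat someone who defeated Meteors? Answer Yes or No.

Yes

Lions did not beat Meteors directly.
Lions beat Foxes, Rockets, Pumas. Of those, Foxes beat Meteors.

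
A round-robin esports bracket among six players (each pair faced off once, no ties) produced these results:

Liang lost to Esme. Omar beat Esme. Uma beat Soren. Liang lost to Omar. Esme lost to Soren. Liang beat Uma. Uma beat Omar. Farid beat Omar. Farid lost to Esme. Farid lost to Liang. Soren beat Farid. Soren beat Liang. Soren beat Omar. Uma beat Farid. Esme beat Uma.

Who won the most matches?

Win totals: Uma 3, Esme 3, Farid 1, Liang 2, Soren 4, Omar 2.
Soren leads with 4 wins (next highest: 3).

Soren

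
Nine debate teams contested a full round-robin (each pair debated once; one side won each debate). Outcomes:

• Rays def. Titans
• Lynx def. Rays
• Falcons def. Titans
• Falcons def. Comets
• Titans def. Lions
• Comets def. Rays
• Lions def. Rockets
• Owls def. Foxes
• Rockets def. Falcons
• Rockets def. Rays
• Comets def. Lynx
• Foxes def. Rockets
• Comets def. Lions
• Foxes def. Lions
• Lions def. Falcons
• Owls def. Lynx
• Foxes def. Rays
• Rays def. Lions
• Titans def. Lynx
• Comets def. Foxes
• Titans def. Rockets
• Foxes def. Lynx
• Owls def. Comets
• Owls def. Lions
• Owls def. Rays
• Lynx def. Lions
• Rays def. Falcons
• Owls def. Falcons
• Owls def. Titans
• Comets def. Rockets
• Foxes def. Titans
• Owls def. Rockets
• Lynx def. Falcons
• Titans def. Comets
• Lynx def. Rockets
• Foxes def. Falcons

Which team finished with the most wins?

Owls

Win totals: Rays 3, Owls 8, Lynx 4, Lions 2, Comets 5, Foxes 6, Rockets 2, Titans 4, Falcons 2.
Owls leads with 8 wins (next highest: 6).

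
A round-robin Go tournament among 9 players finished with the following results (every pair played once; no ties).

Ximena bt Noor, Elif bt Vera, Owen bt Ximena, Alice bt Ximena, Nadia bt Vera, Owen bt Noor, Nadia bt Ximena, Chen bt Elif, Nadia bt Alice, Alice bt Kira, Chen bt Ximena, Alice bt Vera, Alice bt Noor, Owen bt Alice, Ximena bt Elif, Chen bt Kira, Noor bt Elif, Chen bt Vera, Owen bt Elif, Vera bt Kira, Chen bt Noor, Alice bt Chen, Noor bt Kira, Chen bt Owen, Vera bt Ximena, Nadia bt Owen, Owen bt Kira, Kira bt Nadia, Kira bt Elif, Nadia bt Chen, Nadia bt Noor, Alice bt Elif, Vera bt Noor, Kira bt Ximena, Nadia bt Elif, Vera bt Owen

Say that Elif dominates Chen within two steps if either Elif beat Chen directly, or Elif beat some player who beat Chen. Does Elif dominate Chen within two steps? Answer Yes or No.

Elif did not beat Chen directly.
Elif beat Vera, but each of them lost to Chen. No two-step path.

No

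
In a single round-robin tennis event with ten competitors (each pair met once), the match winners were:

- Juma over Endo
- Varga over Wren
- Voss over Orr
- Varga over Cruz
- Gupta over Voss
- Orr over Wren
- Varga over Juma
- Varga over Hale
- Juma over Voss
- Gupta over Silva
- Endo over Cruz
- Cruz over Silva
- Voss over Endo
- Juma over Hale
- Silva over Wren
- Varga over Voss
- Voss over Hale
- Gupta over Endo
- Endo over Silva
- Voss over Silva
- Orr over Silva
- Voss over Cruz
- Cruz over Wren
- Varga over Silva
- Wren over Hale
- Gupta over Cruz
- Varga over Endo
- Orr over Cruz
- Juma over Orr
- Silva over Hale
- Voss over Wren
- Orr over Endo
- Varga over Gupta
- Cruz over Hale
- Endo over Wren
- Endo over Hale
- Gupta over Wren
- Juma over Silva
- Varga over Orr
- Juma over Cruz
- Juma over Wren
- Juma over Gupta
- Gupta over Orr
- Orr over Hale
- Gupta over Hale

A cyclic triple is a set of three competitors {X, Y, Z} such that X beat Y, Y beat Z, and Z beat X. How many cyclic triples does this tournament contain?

0

Win totals: Voss 6, Silva 2, Cruz 3, Endo 4, Orr 5, Juma 8, Varga 9, Gupta 7, Hale 0, Wren 1.
A competitor with w wins dominates both others in C(w,2) triples; summing gives 15 + 1 + 3 + 6 + 10 + 28 + 36 + 21 + 0 + 0 = 120 transitive triples.
Total triples C(10,3) = 120, so cyclic triples = 120 − 120 = 0.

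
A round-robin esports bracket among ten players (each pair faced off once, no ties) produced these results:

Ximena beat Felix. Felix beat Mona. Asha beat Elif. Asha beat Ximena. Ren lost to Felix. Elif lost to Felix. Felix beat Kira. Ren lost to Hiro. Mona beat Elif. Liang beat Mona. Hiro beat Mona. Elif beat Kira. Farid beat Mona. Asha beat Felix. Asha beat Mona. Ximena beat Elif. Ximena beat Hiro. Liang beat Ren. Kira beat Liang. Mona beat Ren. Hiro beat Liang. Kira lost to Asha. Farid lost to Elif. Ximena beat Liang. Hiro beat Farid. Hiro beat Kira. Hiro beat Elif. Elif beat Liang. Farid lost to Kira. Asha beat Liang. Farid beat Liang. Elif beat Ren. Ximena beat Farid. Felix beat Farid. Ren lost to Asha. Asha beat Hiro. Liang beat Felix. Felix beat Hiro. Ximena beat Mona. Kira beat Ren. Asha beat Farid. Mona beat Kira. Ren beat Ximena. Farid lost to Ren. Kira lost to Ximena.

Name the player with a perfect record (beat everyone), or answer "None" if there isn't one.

Asha has 9 wins out of 9 opponents — a perfect record.

Asha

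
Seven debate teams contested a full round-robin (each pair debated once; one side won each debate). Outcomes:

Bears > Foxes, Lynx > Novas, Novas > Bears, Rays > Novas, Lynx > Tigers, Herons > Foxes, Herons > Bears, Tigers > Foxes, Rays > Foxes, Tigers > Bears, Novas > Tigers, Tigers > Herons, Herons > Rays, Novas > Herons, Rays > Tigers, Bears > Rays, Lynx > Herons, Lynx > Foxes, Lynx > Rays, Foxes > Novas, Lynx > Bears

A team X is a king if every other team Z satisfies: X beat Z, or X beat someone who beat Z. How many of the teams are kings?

1

Rays cannot reach Lynx in two steps.
Foxes cannot reach Rays, Lynx in two steps.
Lynx reaches everyone (king).
Herons cannot reach Lynx in two steps.
Novas cannot reach Lynx in two steps.
Tigers cannot reach Lynx in two steps.
Bears cannot reach Lynx, Herons in two steps.
Kings: Lynx — 1.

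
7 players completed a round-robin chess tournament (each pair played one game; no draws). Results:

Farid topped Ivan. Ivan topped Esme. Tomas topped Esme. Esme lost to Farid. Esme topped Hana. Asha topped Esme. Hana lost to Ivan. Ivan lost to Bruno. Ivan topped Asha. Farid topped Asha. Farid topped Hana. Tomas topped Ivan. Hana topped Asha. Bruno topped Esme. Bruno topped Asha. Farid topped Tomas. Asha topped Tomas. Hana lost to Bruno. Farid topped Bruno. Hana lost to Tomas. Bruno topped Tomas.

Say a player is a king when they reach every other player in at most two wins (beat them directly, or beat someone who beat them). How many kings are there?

1

Bruno cannot reach Farid in two steps.
Hana cannot reach Bruno, Ivan, Farid in two steps.
Esme cannot reach Bruno, Ivan, Tomas, Farid in two steps.
Ivan cannot reach Bruno, Farid in two steps.
Tomas cannot reach Bruno, Farid in two steps.
Farid reaches everyone (king).
Asha cannot reach Bruno, Farid in two steps.
Kings: Farid — 1.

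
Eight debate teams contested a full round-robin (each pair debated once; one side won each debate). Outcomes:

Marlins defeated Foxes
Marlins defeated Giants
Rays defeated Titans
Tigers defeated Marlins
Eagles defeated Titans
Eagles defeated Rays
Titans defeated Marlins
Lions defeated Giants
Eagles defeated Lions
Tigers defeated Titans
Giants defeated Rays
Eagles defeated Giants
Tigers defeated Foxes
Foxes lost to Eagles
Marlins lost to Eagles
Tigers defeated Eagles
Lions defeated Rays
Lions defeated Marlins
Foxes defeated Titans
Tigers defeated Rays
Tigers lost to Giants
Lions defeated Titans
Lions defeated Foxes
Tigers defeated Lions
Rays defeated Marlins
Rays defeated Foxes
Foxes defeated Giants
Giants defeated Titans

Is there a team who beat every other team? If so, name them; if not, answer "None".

None

Highest win total is Tigers with 6 (out of 7 possible).
Tigers lost to Giants, so no team went undefeated.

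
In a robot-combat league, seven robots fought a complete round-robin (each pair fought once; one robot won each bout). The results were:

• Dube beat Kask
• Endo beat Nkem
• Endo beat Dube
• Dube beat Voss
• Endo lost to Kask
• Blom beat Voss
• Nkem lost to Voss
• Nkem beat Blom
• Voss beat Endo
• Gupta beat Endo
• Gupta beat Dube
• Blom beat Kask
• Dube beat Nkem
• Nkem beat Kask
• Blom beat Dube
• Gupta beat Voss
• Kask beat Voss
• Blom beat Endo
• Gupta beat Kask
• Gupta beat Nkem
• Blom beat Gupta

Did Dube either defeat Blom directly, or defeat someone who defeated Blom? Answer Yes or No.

Dube did not beat Blom directly.
Dube beat Kask, Voss, Nkem. Of those, Nkem beat Blom.

Yes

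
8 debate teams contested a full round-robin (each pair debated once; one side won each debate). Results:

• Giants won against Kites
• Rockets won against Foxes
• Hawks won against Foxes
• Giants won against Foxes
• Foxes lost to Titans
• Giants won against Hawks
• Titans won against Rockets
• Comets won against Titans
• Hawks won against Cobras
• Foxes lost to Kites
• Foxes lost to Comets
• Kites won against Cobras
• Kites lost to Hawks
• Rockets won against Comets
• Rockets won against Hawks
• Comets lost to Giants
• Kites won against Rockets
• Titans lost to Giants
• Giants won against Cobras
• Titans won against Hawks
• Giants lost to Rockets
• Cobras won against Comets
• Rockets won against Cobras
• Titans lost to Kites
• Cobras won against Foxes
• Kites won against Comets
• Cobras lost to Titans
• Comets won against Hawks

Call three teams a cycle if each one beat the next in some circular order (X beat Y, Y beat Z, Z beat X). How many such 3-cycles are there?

8

Win totals: Giants 6, Titans 4, Hawks 3, Foxes 0, Cobras 2, Rockets 5, Comets 3, Kites 5.
A team with w wins dominates both others in C(w,2) triples; summing gives 15 + 6 + 3 + 0 + 1 + 10 + 3 + 10 = 48 transitive triples.
Total triples C(8,3) = 56, so cyclic triples = 56 − 48 = 8.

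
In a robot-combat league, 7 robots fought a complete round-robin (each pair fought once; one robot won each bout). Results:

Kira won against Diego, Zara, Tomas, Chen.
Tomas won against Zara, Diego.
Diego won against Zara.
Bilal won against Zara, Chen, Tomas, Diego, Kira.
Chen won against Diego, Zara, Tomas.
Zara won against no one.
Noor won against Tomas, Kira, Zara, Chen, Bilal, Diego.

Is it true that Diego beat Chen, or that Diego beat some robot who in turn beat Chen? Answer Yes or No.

Diego did not beat Chen directly.
Diego beat Zara, but each of them lost to Chen. No two-step path.

No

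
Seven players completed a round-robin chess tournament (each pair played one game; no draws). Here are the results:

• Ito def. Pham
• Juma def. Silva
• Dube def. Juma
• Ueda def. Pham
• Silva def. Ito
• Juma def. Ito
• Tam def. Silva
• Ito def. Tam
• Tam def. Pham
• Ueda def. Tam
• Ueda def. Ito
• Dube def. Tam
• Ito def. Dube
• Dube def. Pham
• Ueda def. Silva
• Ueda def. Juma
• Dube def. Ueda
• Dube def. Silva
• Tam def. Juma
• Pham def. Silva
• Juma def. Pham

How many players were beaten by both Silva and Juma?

Silva beat: Ito.
Juma beat: Ito, Pham, Silva.
Both beat: Ito — 1.

1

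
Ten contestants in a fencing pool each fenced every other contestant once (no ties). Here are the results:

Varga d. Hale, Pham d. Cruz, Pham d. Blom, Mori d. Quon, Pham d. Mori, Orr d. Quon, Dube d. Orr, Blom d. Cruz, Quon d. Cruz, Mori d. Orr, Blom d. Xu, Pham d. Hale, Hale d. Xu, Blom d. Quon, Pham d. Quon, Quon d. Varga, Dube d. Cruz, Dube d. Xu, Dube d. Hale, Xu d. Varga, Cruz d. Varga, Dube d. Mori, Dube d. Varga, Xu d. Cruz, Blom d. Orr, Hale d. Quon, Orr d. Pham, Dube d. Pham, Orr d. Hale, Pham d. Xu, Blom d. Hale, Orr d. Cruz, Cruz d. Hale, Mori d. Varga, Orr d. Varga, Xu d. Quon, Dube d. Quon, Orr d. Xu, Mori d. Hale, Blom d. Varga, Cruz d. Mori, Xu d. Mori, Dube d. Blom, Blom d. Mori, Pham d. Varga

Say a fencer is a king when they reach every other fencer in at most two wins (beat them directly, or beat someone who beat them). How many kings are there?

1

Hale cannot reach Orr, Pham, Blom, Dube in two steps.
Quon cannot reach Orr, Pham, Blom, Xu, Dube in two steps.
Varga cannot reach Orr, Pham, Cruz, Blom, Mori, Dube in two steps.
Orr cannot reach Dube in two steps.
Pham cannot reach Dube in two steps.
Cruz cannot reach Pham, Blom, Dube in two steps.
Blom cannot reach Dube in two steps.
Mori cannot reach Blom, Dube in two steps.
Xu cannot reach Pham, Blom, Dube in two steps.
Dube reaches everyone (king).
Kings: Dube — 1.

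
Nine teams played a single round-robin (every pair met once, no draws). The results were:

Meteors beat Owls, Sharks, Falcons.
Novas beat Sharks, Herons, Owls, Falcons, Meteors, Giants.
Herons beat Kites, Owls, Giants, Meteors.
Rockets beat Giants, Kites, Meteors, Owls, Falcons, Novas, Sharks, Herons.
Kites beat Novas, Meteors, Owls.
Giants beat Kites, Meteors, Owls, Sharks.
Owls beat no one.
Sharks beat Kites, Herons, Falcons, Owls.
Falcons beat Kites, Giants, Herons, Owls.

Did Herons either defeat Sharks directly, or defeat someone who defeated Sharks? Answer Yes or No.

Yes

Herons did not beat Sharks directly.
Herons beat Owls, Giants, Kites, Meteors. Of those, Giants beat Sharks.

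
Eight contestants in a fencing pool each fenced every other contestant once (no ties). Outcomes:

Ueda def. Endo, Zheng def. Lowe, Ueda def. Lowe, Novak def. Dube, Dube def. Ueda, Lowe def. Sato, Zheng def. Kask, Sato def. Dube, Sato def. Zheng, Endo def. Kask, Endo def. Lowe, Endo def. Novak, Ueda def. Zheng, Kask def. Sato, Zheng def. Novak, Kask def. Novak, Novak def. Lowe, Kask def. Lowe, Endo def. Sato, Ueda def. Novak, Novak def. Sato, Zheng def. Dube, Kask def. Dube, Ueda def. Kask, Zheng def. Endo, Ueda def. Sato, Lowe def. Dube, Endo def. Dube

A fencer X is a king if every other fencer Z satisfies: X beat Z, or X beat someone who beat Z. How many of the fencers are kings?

Kask cannot reach Endo in two steps.
Novak cannot reach Kask, Endo in two steps.
Lowe cannot reach Kask, Novak, Endo in two steps.
Zheng reaches everyone (king).
Endo reaches everyone (king).
Sato reaches everyone (king).
Dube reaches everyone (king).
Ueda reaches everyone (king).
Kings: Zheng, Endo, Sato, Dube, Ueda — 5.

5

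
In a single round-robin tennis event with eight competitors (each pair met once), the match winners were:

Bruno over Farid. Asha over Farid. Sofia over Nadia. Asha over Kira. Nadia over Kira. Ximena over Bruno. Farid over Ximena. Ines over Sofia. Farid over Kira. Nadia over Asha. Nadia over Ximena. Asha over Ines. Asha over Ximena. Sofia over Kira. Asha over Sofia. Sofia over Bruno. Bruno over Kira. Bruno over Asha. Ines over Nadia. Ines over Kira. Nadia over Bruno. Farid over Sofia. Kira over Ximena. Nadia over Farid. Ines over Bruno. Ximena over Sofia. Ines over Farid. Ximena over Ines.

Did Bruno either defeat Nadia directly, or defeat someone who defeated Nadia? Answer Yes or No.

Bruno did not beat Nadia directly.
Bruno beat Asha, Kira, Farid, but each of them lost to Nadia. No two-step path.

No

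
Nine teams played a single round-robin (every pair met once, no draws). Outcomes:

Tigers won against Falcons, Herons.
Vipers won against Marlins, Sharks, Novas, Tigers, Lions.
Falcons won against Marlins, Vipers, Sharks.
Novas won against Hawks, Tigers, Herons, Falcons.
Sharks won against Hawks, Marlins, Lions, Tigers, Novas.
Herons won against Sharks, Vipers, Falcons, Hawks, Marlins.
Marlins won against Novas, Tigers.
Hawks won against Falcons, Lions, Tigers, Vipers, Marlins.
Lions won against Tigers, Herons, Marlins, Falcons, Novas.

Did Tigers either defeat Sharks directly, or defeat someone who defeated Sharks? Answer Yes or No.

Yes

Tigers did not beat Sharks directly.
Tigers beat Herons, Falcons. Of those, Herons beat Sharks.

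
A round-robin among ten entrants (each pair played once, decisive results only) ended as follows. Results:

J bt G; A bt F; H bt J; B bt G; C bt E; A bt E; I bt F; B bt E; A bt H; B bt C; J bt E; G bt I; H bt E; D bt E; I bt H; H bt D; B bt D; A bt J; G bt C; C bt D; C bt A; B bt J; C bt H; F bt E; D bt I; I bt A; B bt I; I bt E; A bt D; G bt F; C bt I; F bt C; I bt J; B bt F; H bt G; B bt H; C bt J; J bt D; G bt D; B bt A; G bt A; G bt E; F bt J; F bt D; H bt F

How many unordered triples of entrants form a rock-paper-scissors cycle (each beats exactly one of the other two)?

Win totals: A 5, B 9, C 6, D 2, E 0, F 4, G 6, H 5, I 5, J 3.
An entrant with w wins dominates both others in C(w,2) triples; summing gives 10 + 36 + 15 + 1 + 0 + 6 + 15 + 10 + 10 + 3 = 106 transitive triples.
Total triples C(10,3) = 120, so cyclic triples = 120 − 106 = 14.

14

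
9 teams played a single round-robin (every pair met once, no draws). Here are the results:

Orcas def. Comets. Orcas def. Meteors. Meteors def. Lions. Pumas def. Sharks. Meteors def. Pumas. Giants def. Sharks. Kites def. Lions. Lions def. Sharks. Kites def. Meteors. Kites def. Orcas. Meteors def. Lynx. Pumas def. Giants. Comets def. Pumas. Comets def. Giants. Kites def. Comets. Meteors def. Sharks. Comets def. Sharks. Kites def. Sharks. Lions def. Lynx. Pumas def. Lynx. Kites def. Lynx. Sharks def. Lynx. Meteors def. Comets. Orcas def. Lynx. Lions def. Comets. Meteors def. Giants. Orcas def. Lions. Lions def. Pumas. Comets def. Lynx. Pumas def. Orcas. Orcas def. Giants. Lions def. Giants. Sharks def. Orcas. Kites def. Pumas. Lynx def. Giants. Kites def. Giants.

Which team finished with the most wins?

Kites

Win totals: Meteors 6, Pumas 4, Kites 8, Comets 4, Sharks 2, Orcas 5, Giants 1, Lions 5, Lynx 1.
Kites leads with 8 wins (next highest: 6).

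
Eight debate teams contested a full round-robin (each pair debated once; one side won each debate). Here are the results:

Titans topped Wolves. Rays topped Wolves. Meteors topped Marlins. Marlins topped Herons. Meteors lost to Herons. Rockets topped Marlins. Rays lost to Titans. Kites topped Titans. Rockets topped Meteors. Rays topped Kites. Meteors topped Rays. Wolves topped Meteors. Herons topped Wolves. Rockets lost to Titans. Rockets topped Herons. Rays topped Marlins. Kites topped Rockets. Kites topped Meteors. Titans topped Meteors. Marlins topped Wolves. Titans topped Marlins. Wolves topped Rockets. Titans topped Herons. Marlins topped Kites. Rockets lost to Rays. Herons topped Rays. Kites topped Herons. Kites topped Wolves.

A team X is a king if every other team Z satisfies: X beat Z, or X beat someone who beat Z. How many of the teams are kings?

4

Wolves cannot reach Titans, Kites in two steps.
Herons cannot reach Titans in two steps.
Meteors cannot reach Titans in two steps.
Titans reaches everyone (king).
Rockets cannot reach Titans in two steps.
Marlins reaches everyone (king).
Kites reaches everyone (king).
Rays reaches everyone (king).
Kings: Titans, Marlins, Kites, Rays — 4.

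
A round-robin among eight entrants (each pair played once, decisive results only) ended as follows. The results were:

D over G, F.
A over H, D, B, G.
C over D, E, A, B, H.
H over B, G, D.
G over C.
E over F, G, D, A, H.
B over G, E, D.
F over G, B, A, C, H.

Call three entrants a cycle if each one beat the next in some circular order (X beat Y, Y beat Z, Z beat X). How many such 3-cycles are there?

Win totals: A 4, B 3, C 5, D 2, E 5, F 5, G 1, H 3.
An entrant with w wins dominates both others in C(w,2) triples; summing gives 6 + 3 + 10 + 1 + 10 + 10 + 0 + 3 = 43 transitive triples.
Total triples C(8,3) = 56, so cyclic triples = 56 − 43 = 13.

13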